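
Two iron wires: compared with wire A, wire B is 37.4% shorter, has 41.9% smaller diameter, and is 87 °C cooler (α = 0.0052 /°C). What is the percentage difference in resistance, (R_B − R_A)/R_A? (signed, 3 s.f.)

R ∝ ρL/d² with ρ ∝ (1+αΔT), so R_B/R_A = (1 − 37.4/100) × (1 − 41.9/100)⁻² × (1 − 0.0052×87)
= 0.626 × 2.962 × 0.5476 = 1.016
(R_B − R_A)/R_A = 1.016 − 1 = 1.55%

1.55%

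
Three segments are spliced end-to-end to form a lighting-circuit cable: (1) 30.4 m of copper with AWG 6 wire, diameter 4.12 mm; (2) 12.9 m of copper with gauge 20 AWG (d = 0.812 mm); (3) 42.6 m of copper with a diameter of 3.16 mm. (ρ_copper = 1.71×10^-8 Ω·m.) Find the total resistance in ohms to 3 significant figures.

0.558 Ω

Seg 1: A = π(4.12/2 mm)² = π(2.0600e-03 m)² = 1.333e-05 m²
R_1 = (1.71×10^-8)(30.4)/(1.333e-05) = 0.03899 Ω
Seg 2: A = π(0.812/2 mm)² = π(4.0600e-04 m)² = 5.178e-07 m²
R_2 = (1.71×10^-8)(12.9)/(5.178e-07) = 0.426 Ω
Seg 3: A = π(d/2)² = π(1.5800e-03 m)² = 7.843e-06 m²
R_3 = (1.71×10^-8)(42.6)/(7.843e-06) = 0.09288 Ω
R_total = R_1 + R_2 + R_3 = 0.558 Ω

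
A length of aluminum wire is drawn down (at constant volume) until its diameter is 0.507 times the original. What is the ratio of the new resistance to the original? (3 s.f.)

Volume constant ⇒ L' = L/r² with r = 0.507. R' = ρL'/A' = ρ(L/r²)/(πr²d₀²/4) = R/r⁴.
Factor = 15.1

15.1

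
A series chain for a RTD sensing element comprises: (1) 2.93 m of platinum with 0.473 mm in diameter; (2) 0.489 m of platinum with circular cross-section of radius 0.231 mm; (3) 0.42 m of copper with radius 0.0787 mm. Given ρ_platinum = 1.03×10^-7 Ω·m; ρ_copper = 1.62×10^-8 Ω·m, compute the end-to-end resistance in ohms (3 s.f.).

Seg 1: A = π(d/2)² = π(2.3650e-04 m)² = 1.757e-07 m²
R_1 = (1.03×10^-7)(2.93)/(1.757e-07) = 1.717 Ω
Seg 2: A = πr² = π(2.3100e-04 m)² = 1.676e-07 m²
R_2 = (1.03×10^-7)(0.489)/(1.676e-07) = 0.3005 Ω
Seg 3: A = πr² = π(7.8700e-05 m)² = 1.946e-08 m²
R_3 = (1.62×10^-8)(0.42)/(1.946e-08) = 0.3497 Ω
R_total = R_1 + R_2 + R_3 = 2.37 Ω

2.37 Ω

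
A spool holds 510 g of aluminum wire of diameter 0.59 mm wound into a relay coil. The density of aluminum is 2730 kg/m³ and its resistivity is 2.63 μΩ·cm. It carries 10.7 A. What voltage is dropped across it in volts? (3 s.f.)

ρ = 2.63 μΩ·cm = 2.63×10^-8 Ω·m
A = π(d/2)² = π(2.9500e-04 m)² = 2.7340e-07 m²
L = m/(density·A) = 0.51/(2730×2.7340e-07) = 683.3 m
R = ρL/A = (2.63×10^-8)(683.3)/(2.7340e-07) = 65.73 Ω
V = IR = 10.7 × 65.73 = 703 V

703 V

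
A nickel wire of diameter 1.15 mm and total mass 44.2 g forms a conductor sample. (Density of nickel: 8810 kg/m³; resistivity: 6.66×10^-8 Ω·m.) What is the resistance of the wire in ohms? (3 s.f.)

0.310 Ω

A = π(d/2)² = π(5.7500e-04 m)² = 1.0387e-06 m²
L = m/(density·A) = 0.0442/(8810×1.0387e-06) = 4.83 m
R = ρL/A = (6.66×10^-8)(4.83)/(1.0387e-06) = 0.310 Ω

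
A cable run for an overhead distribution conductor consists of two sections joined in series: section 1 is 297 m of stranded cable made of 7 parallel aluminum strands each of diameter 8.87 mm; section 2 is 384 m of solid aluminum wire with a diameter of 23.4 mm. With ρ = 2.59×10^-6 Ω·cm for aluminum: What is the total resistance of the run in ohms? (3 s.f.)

ρ = 2.59×10^-6 Ω·cm = 2.59×10^-8 Ω·m
Section 1: A_strand = π(4.4350e-03)² = 6.179e-05 m²; R₁ = ρL/(N·A_s) = (2.59×10^-8)(297)/(7×6.179e-05) = 0.01778 Ω
Section 2: A = π(d/2)² = π(1.1700e-02 m)² = 4.301e-04 m²
R₂ = (2.59×10^-8)(384)/(4.301e-04) = 0.02313 Ω
R = R₁ + R₂ = 0.0409 Ω

0.0409 Ω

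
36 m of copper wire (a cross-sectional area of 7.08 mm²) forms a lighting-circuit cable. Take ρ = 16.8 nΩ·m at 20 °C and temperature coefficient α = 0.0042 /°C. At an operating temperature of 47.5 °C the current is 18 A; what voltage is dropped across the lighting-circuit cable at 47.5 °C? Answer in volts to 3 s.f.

ρ = 16.8 nΩ·m = 1.68×10^-8 Ω·m
A = 7.08 mm² = 7.080e-06 m²
R₍20₎ = ρL/A = (1.68×10^-8)(36)/(7.080e-06) = 0.08542 Ω
R₍47.5₎ = R₍20₎(1 + αΔT) = 0.08542 × (1 + 0.0042×27.5) = 0.09529 Ω
V = IR = 18 × 0.09529 = 1.72 V

1.72 V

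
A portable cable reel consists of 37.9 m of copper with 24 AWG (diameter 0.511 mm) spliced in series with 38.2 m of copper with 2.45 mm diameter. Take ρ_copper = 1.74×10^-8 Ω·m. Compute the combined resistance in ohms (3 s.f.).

Segment 1: A = π(0.511/2 mm)² = π(2.5550e-04 m)² = 2.051e-07 m²
R₁ = ρL/A = (1.74×10^-8)(37.9)/(2.051e-07) = 3.216 Ω
Segment 2: A = π(d/2)² = π(1.2250e-03 m)² = 4.714e-06 m²
R₂ = (1.74×10^-8)(38.2)/(4.714e-06) = 0.141 Ω
R = R₁ + R₂ = 3.36 Ω

3.36 Ω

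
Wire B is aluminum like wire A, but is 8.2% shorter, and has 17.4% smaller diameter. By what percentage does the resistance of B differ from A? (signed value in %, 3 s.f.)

34.5%

R ∝ L/d², so R_B/R_A = (1 − 8.2/100) × (1 − 17.4/100)⁻²
= 0.918 × 1.466 = 1.345
(R_B − R_A)/R_A = 1.345 − 1 = 34.5%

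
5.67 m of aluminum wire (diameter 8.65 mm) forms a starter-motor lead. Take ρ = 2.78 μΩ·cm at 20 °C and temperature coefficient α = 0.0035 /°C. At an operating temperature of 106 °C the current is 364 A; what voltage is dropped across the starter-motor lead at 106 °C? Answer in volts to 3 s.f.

1.27 V

ρ = 2.78 μΩ·cm = 2.78×10^-8 Ω·m
A = π(d/2)² = π(4.3250e-03 m)² = 5.877e-05 m²
R₍20₎ = ρL/A = (2.78×10^-8)(5.67)/(5.877e-05) = 0.002682 Ω
R₍106₎ = R₍20₎(1 + αΔT) = 0.002682 × (1 + 0.0035×86) = 0.00349 Ω
V = IR = 364 × 0.00349 = 1.27 V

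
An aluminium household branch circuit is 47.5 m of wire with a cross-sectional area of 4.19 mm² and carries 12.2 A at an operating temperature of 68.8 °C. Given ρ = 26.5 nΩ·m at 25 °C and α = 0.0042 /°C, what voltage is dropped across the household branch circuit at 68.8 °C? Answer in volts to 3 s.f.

4.34 V

ρ = 26.5 nΩ·m = 2.65×10^-8 Ω·m
A = 4.19 mm² = 4.190e-06 m²
R₍25₎ = ρL/A = (2.65×10^-8)(47.5)/(4.190e-06) = 0.3004 Ω
R₍68.8₎ = R₍25₎(1 + αΔT) = 0.3004 × (1 + 0.0042×43.8) = 0.3557 Ω
V = IR = 12.2 × 0.3557 = 4.34 V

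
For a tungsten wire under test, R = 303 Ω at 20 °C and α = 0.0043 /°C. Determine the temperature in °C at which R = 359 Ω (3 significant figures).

R = R₀(1 + α(T − T₀)) ⇒ T = T₀ + (R/R₀ − 1)/α
T = 20 + (359/303 − 1)/0.0043 = 20 + (0.1848)/0.0043 = 63.0 °C

63.0 °C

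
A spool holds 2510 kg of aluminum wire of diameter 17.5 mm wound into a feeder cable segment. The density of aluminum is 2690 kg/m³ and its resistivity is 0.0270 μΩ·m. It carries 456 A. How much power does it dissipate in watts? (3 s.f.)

ρ = 0.0270 μΩ·m = 2.70×10^-8 Ω·m
A = π(d/2)² = π(8.7500e-03 m)² = 2.4053e-04 m²
L = m/(density·A) = 2510/(2690×2.4053e-04) = 3879 m
R = ρL/A = (2.70×10^-8)(3879)/(2.4053e-04) = 0.4355 Ω
P = I²R = (456)² × 0.4355 = 90500 W

90500 W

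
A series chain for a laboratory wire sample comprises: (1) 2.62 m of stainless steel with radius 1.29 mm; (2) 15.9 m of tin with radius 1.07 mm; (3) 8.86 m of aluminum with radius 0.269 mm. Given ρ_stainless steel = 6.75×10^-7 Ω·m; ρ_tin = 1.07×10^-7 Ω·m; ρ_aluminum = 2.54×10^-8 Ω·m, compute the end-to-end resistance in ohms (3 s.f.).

1.80 Ω

Seg 1: A = πr² = π(1.2900e-03 m)² = 5.228e-06 m²
R_1 = (6.75×10^-7)(2.62)/(5.228e-06) = 0.3383 Ω
Seg 2: A = πr² = π(1.0700e-03 m)² = 3.597e-06 m²
R_2 = (1.07×10^-7)(15.9)/(3.597e-06) = 0.473 Ω
Seg 3: A = πr² = π(2.6900e-04 m)² = 2.273e-07 m²
R_3 = (2.54×10^-8)(8.86)/(2.273e-07) = 0.9899 Ω
R_total = R_1 + R_2 + R_3 = 1.80 Ω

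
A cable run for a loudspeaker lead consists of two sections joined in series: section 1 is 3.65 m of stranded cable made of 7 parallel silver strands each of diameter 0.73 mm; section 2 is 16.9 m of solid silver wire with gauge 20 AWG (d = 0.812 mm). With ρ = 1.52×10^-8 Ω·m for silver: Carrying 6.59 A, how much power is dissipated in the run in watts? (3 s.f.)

Section 1: A_strand = π(3.6500e-04)² = 4.185e-07 m²; R₁ = ρL/(N·A_s) = (1.52×10^-8)(3.65)/(7×4.185e-07) = 0.01894 Ω
Section 2: A = π(0.812/2 mm)² = π(4.0600e-04 m)² = 5.178e-07 m²
R₂ = (1.52×10^-8)(16.9)/(5.178e-07) = 0.4961 Ω
R = R₁ + R₂ = 0.515 Ω
P = I²R = (6.59)² × 0.515 = 22.4 W

22.4 W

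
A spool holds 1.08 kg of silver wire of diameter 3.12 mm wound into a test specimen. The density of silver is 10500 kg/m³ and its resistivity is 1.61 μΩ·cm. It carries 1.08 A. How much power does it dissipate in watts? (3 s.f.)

ρ = 1.61 μΩ·cm = 1.61×10^-8 Ω·m
A = π(d/2)² = π(1.5600e-03 m)² = 7.6454e-06 m²
L = m/(density·A) = 1.08/(10500×7.6454e-06) = 13.45 m
R = ρL/A = (1.61×10^-8)(13.45)/(7.6454e-06) = 0.02833 Ω
P = I²R = (1.08)² × 0.02833 = 0.0330 W

0.0330 W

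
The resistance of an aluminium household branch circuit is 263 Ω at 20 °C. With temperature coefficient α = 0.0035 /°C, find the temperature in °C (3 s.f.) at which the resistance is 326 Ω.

88.4 °C

R = R₀(1 + α(T − T₀)) ⇒ T = T₀ + (R/R₀ − 1)/α
T = 20 + (326/263 − 1)/0.0035 = 20 + (0.2395)/0.0035 = 88.4 °C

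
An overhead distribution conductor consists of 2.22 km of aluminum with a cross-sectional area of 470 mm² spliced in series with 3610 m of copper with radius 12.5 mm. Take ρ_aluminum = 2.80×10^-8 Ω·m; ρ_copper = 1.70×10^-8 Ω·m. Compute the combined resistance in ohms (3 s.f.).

0.257 Ω

Segment 1: A = 470 mm² = 4.700e-04 m²
R₁ = ρL/A = (2.80×10^-8)(2220)/(4.700e-04) = 0.1323 Ω
Segment 2: A = πr² = π(1.2500e-02 m)² = 4.909e-04 m²
R₂ = (1.70×10^-8)(3610)/(4.909e-04) = 0.125 Ω
R = R₁ + R₂ = 0.257 Ω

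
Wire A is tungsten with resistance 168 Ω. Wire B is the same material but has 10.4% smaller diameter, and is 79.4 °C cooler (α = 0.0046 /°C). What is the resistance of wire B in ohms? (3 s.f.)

R ∝ ρL/d² with ρ ∝ (1+αΔT), so R_B/R_A = (1 − 10.4/100)⁻² × (1 − 0.0046×79.4)
= 1.246 × 0.6348 = 0.7907
R_B = 0.7907 × 168 = 133 Ω

133 Ω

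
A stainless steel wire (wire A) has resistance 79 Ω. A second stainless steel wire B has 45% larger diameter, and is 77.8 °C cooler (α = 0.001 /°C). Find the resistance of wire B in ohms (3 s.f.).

R ∝ ρL/d² with ρ ∝ (1+αΔT), so R_B/R_A = (1 + 45/100)⁻² × (1 − 0.001×77.8)
= 0.4756 × 0.9222 = 0.4386
R_B = 0.4386 × 79 = 34.7 Ω

34.7 Ω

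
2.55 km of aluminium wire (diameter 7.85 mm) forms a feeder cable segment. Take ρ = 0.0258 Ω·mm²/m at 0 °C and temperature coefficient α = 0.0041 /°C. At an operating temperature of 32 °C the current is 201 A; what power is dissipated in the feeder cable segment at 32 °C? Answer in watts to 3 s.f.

62100 W

ρ = 0.0258 Ω·mm²/m = 2.58×10^-8 Ω·m
A = π(d/2)² = π(3.9250e-03 m)² = 4.840e-05 m²
R₍0₎ = ρL/A = (2.58×10^-8)(2550)/(4.840e-05) = 1.359 Ω
R₍32₎ = R₍0₎(1 + αΔT) = 1.359 × (1 + 0.0041×32) = 1.538 Ω
P = I²R = (201)² × 1.538 = 62100 W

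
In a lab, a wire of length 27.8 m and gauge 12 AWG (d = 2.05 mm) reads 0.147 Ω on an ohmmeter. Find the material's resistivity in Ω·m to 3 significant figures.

1.75×10^-8 Ω·m

A = π(2.05/2 mm)² = π(1.0250e-03 m)² = 3.301e-06 m²
ρ = RA/L = (0.147)(3.301e-06)/(27.8) = 1.75×10^-8 Ω·m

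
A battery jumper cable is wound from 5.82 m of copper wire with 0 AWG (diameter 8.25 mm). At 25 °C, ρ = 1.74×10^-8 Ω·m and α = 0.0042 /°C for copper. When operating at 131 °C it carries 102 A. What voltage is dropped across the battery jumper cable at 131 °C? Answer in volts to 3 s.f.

A = π(8.25/2 mm)² = π(4.1250e-03 m)² = 5.346e-05 m²
R₍25₎ = ρL/A = (1.74×10^-8)(5.82)/(5.346e-05) = 0.001894 Ω
R₍131₎ = R₍25₎(1 + αΔT) = 0.001894 × (1 + 0.0042×106) = 0.002738 Ω
V = IR = 102 × 0.002738 = 0.279 V

0.279 V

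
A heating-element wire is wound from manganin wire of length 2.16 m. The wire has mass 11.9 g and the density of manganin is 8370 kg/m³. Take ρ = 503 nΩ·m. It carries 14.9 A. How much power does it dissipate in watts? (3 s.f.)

366 W

ρ = 503 nΩ·m = 5.03×10^-7 Ω·m
A = m/(density·L) = 0.0119/(8370×2.16) = 6.5821e-07 m²
R = ρL/A = (5.03×10^-7)(2.16)/(6.5821e-07) = 1.651 Ω
P = I²R = (14.9)² × 1.651 = 366 W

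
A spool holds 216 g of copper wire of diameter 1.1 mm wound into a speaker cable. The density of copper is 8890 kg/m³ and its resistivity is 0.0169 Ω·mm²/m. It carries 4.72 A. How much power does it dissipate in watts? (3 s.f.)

10.1 W

ρ = 0.0169 Ω·mm²/m = 1.69×10^-8 Ω·m
A = π(d/2)² = π(5.5000e-04 m)² = 9.5033e-07 m²
L = m/(density·A) = 0.216/(8890×9.5033e-07) = 25.57 m
R = ρL/A = (1.69×10^-8)(25.57)/(9.5033e-07) = 0.4547 Ω
P = I²R = (4.72)² × 0.4547 = 10.1 W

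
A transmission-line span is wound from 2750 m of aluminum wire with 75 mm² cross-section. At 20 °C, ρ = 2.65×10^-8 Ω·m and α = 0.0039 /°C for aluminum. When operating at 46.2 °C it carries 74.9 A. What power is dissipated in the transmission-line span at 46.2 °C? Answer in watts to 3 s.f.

A = 75 mm² = 7.500e-05 m²
R₍20₎ = ρL/A = (2.65×10^-8)(2750)/(7.500e-05) = 0.9717 Ω
R₍46.2₎ = R₍20₎(1 + αΔT) = 0.9717 × (1 + 0.0039×26.2) = 1.071 Ω
P = I²R = (74.9)² × 1.071 = 6010 W

6010 W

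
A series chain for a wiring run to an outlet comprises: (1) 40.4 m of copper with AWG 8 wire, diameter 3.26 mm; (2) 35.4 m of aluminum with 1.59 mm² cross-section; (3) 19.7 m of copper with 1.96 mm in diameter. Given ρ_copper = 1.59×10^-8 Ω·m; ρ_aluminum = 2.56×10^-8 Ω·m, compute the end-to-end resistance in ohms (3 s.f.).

Seg 1: A = π(3.26/2 mm)² = π(1.6300e-03 m)² = 8.347e-06 m²
R_1 = (1.59×10^-8)(40.4)/(8.347e-06) = 0.07696 Ω
Seg 2: A = 1.59 mm² = 1.590e-06 m²
R_2 = (2.56×10^-8)(35.4)/(1.590e-06) = 0.57 Ω
Seg 3: A = π(d/2)² = π(9.8000e-04 m)² = 3.017e-06 m²
R_3 = (1.59×10^-8)(19.7)/(3.017e-06) = 0.1038 Ω
R_total = R_1 + R_2 + R_3 = 0.751 Ω

0.751 Ω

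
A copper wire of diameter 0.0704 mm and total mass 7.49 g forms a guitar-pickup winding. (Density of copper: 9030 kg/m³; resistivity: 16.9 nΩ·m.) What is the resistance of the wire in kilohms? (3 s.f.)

ρ = 16.9 nΩ·m = 1.69×10^-8 Ω·m
A = π(d/2)² = π(3.5200e-05 m)² = 3.8926e-09 m²
L = m/(density·A) = 0.00749/(9030×3.8926e-09) = 213.1 m
R = ρL/A = (1.69×10^-8)(213.1)/(3.8926e-09) = 0.925 kΩ

0.925 kΩ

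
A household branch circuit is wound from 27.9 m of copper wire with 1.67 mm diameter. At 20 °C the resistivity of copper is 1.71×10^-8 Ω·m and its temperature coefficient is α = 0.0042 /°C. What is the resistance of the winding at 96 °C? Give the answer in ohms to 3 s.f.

0.287 Ω

A = π(d/2)² = π(8.3500e-04 m)² = 2.190e-06 m²
R₍20°C₎ = ρL/A = (1.71×10^-8)(27.9)/(2.190e-06) = 0.2178 Ω
R = R₀(1 + αΔT) = 0.2178(1 + 0.0042×76) = 0.287 Ω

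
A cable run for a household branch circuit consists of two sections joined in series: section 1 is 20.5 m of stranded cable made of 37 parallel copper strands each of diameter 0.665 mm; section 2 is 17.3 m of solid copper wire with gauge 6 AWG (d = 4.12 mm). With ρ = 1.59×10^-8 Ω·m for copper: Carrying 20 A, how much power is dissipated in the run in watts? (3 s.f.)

18.4 W

Section 1: A_strand = π(3.3250e-04)² = 3.473e-07 m²; R₁ = ρL/(N·A_s) = (1.59×10^-8)(20.5)/(37×3.473e-07) = 0.02536 Ω
Section 2: A = π(4.12/2 mm)² = π(2.0600e-03 m)² = 1.333e-05 m²
R₂ = (1.59×10^-8)(17.3)/(1.333e-05) = 0.02063 Ω
R = R₁ + R₂ = 0.046 Ω
P = I²R = (20)² × 0.046 = 18.4 W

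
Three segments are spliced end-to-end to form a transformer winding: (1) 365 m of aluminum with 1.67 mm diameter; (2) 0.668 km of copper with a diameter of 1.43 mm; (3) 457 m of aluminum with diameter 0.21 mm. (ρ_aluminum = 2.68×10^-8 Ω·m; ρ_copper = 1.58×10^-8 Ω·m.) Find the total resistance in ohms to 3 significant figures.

Seg 1: A = π(d/2)² = π(8.3500e-04 m)² = 2.190e-06 m²
R_1 = (2.68×10^-8)(365)/(2.190e-06) = 4.466 Ω
Seg 2: A = π(d/2)² = π(7.1500e-04 m)² = 1.606e-06 m²
R_2 = (1.58×10^-8)(668)/(1.606e-06) = 6.572 Ω
Seg 3: A = π(d/2)² = π(1.0500e-04 m)² = 3.464e-08 m²
R_3 = (2.68×10^-8)(457)/(3.464e-08) = 353.6 Ω
R_total = R_1 + R_2 + R_3 = 365 Ω

365 Ω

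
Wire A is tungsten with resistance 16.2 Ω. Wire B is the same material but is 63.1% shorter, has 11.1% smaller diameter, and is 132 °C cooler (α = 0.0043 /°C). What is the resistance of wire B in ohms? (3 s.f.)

3.27 Ω

R ∝ ρL/d² with ρ ∝ (1+αΔT), so R_B/R_A = (1 − 63.1/100) × (1 − 11.1/100)⁻² × (1 − 0.0043×132)
= 0.369 × 1.265 × 0.4324 = 0.2019
R_B = 0.2019 × 16.2 = 3.27 Ω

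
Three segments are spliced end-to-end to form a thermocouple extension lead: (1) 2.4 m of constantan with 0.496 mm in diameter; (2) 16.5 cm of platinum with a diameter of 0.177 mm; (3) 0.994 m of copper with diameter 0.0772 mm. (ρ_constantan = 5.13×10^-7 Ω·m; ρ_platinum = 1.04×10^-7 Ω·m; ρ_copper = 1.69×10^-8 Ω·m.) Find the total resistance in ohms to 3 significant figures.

Seg 1: A = π(d/2)² = π(2.4800e-04 m)² = 1.932e-07 m²
R_1 = (5.13×10^-7)(2.4)/(1.932e-07) = 6.372 Ω
Seg 2: A = π(d/2)² = π(8.8500e-05 m)² = 2.461e-08 m²
R_2 = (1.04×10^-7)(0.165)/(2.461e-08) = 0.6974 Ω
Seg 3: A = π(d/2)² = π(3.8600e-05 m)² = 4.681e-09 m²
R_3 = (1.69×10^-8)(0.994)/(4.681e-09) = 3.589 Ω
R_total = R_1 + R_2 + R_3 = 10.7 Ω

10.7 Ω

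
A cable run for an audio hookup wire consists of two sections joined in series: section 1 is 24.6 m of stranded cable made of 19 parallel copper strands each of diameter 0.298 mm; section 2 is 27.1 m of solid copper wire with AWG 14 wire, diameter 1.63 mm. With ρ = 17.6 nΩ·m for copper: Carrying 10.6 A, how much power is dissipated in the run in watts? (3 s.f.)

62.4 W

ρ = 17.6 nΩ·m = 1.76×10^-8 Ω·m
Section 1: A_strand = π(1.4900e-04)² = 6.975e-08 m²; R₁ = ρL/(N·A_s) = (1.76×10^-8)(24.6)/(19×6.975e-08) = 0.3267 Ω
Section 2: A = π(1.63/2 mm)² = π(8.1500e-04 m)² = 2.087e-06 m²
R₂ = (1.76×10^-8)(27.1)/(2.087e-06) = 0.2286 Ω
R = R₁ + R₂ = 0.5553 Ω
P = I²R = (10.6)² × 0.5553 = 62.4 W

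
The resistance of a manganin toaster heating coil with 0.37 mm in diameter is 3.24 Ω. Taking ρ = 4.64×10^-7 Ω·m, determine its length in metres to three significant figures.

0.751 m

A = π(d/2)² = π(1.8500e-04 m)² = 1.075e-07 m²
L = RA/ρ = (3.24)(1.075e-07)/(4.64×10^-7) = 0.751 m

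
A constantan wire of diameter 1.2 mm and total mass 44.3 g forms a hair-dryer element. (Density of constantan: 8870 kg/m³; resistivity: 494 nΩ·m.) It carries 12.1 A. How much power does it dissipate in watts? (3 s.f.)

ρ = 494 nΩ·m = 4.94×10^-7 Ω·m
A = π(d/2)² = π(6.0000e-04 m)² = 1.1310e-06 m²
L = m/(density·A) = 0.0443/(8870×1.1310e-06) = 4.416 m
R = ρL/A = (4.94×10^-7)(4.416)/(1.1310e-06) = 1.929 Ω
P = I²R = (12.1)² × 1.929 = 282 W

282 W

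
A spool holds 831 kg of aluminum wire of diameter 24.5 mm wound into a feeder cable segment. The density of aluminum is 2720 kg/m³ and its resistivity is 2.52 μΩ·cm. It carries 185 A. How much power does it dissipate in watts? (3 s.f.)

1190 W

ρ = 2.52 μΩ·cm = 2.52×10^-8 Ω·m
A = π(d/2)² = π(1.2250e-02 m)² = 4.7144e-04 m²
L = m/(density·A) = 831/(2720×4.7144e-04) = 648.1 m
R = ρL/A = (2.52×10^-8)(648.1)/(4.7144e-04) = 0.03464 Ω
P = I²R = (185)² × 0.03464 = 1190 W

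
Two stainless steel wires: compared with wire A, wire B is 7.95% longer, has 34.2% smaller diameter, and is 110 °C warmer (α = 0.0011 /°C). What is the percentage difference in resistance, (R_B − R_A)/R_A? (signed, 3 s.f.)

R ∝ ρL/d² with ρ ∝ (1+αΔT), so R_B/R_A = (1 + 7.95/100) × (1 − 34.2/100)⁻² × (1 + 0.0011×110)
= 1.079 × 2.31 × 1.121 = 2.795
(R_B − R_A)/R_A = 2.795 − 1 = 179%

179%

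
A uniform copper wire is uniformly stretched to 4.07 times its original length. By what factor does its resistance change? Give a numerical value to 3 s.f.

16.6

Volume constant ⇒ A' = A/k with k = 4.07. R' = ρ(kL)/(A/k) = k²R.
Factor = 16.6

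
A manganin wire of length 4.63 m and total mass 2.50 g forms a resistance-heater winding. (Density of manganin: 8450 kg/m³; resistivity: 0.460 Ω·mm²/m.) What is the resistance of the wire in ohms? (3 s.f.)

ρ = 0.460 Ω·mm²/m = 4.60×10^-7 Ω·m
A = m/(density·L) = 0.0025/(8450×4.63) = 6.3900e-08 m²
R = ρL/A = (4.60×10^-7)(4.63)/(6.3900e-08) = 33.3 Ω

33.3 Ω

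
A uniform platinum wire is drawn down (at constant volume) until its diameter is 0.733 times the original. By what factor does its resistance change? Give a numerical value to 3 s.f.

3.46

Volume constant ⇒ L' = L/r² with r = 0.733. R' = ρL'/A' = ρ(L/r²)/(πr²d₀²/4) = R/r⁴.
Factor = 3.46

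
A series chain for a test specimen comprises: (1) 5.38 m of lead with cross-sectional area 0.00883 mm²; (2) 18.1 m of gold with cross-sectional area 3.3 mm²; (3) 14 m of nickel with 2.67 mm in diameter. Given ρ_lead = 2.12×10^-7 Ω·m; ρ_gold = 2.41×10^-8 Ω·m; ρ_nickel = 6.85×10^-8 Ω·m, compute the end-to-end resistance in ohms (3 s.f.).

Seg 1: A = 0.00883 mm² = 8.830e-09 m²
R_1 = (2.12×10^-7)(5.38)/(8.830e-09) = 129.2 Ω
Seg 2: A = 3.3 mm² = 3.300e-06 m²
R_2 = (2.41×10^-8)(18.1)/(3.300e-06) = 0.1322 Ω
Seg 3: A = π(d/2)² = π(1.3350e-03 m)² = 5.599e-06 m²
R_3 = (6.85×10^-8)(14)/(5.599e-06) = 0.1713 Ω
R_total = R_1 + R_2 + R_3 = 129 Ω

129 Ω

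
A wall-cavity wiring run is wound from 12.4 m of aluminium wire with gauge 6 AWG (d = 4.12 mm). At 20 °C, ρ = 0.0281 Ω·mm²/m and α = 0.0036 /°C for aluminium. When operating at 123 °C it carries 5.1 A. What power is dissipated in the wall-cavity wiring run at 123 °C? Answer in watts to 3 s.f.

ρ = 0.0281 Ω·mm²/m = 2.81×10^-8 Ω·m
A = π(4.12/2 mm)² = π(2.0600e-03 m)² = 1.333e-05 m²
R₍20₎ = ρL/A = (2.81×10^-8)(12.4)/(1.333e-05) = 0.02614 Ω
R₍123₎ = R₍20₎(1 + αΔT) = 0.02614 × (1 + 0.0036×103) = 0.03583 Ω
P = I²R = (5.1)² × 0.03583 = 0.932 W

0.932 W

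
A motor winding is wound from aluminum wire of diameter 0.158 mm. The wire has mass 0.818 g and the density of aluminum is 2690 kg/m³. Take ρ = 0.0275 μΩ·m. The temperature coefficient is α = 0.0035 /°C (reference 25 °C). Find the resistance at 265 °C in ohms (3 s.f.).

40.0 Ω

ρ = 0.0275 μΩ·m = 2.75×10^-8 Ω·m
A = π(d/2)² = π(7.9000e-05 m)² = 1.9607e-08 m²
L = m/(density·A) = 8.180×10^-4/(2690×1.9607e-08) = 15.51 m
R = ρL/A = (2.75×10^-8)(15.51)/(1.9607e-08) = 21.75 Ω
R(265 °C) = 21.75 × (1 + 0.0035×240) = 40.0 Ω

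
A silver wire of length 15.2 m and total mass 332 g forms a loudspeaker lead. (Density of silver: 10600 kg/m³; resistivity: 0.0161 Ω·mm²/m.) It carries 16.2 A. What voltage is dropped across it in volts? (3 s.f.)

ρ = 0.0161 Ω·mm²/m = 1.61×10^-8 Ω·m
A = m/(density·L) = 0.332/(10600×15.2) = 2.0606e-06 m²
R = ρL/A = (1.61×10^-8)(15.2)/(2.0606e-06) = 0.1188 Ω
V = IR = 16.2 × 0.1188 = 1.92 V

1.92 V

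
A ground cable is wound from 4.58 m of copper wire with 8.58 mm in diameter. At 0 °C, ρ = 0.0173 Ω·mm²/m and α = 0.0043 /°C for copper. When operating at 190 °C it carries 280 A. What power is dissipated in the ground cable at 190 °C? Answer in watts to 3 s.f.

ρ = 0.0173 Ω·mm²/m = 1.73×10^-8 Ω·m
A = π(d/2)² = π(4.2900e-03 m)² = 5.782e-05 m²
R₍0₎ = ρL/A = (1.73×10^-8)(4.58)/(5.782e-05) = 0.00137 Ω
R₍190₎ = R₍0₎(1 + αΔT) = 0.00137 × (1 + 0.0043×190) = 0.00249 Ω
P = I²R = (280)² × 0.00249 = 195 W

195 W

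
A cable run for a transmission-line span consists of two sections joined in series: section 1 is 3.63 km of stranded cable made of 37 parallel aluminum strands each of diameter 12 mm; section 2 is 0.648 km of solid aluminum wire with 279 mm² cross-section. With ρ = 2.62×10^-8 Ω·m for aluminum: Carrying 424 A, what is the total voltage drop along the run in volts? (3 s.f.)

35.4 V

Section 1: A_strand = π(6.0000e-03)² = 1.131e-04 m²; R₁ = ρL/(N·A_s) = (2.62×10^-8)(3630)/(37×1.131e-04) = 0.02273 Ω
Section 2: A = 279 mm² = 2.790e-04 m²
R₂ = (2.62×10^-8)(648)/(2.790e-04) = 0.06085 Ω
R = R₁ + R₂ = 0.08358 Ω
V = IR = 424 × 0.08358 = 35.4 V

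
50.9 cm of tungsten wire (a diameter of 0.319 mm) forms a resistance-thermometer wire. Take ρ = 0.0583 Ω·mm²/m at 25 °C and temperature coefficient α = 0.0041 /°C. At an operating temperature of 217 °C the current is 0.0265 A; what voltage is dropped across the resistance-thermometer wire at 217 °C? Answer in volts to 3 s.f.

0.0176 V

ρ = 0.0583 Ω·mm²/m = 5.83×10^-8 Ω·m
A = π(d/2)² = π(1.5950e-04 m)² = 7.992e-08 m²
R₍25₎ = ρL/A = (5.83×10^-8)(0.509)/(7.992e-08) = 0.3713 Ω
R₍217₎ = R₍25₎(1 + αΔT) = 0.3713 × (1 + 0.0041×192) = 0.6636 Ω
V = IR = 0.0265 × 0.6636 = 0.0176 V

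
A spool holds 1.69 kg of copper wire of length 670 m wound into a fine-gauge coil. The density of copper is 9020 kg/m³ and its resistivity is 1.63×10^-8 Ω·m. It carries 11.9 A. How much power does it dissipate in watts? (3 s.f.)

5530 W

A = m/(density·L) = 1.69/(9020×670) = 2.7964e-07 m²
R = ρL/A = (1.63×10^-8)(670)/(2.7964e-07) = 39.05 Ω
P = I²R = (11.9)² × 39.05 = 5530 W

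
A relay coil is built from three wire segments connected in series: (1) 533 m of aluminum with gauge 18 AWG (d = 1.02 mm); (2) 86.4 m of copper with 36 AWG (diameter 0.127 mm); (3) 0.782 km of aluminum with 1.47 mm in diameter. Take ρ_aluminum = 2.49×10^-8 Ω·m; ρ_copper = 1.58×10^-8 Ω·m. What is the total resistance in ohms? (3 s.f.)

Seg 1: A = π(1.02/2 mm)² = π(5.1000e-04 m)² = 8.171e-07 m²
R_1 = (2.49×10^-8)(533)/(8.171e-07) = 16.24 Ω
Seg 2: A = π(0.127/2 mm)² = π(6.3500e-05 m)² = 1.267e-08 m²
R_2 = (1.58×10^-8)(86.4)/(1.267e-08) = 107.8 Ω
Seg 3: A = π(d/2)² = π(7.3500e-04 m)² = 1.697e-06 m²
R_3 = (2.49×10^-8)(782)/(1.697e-06) = 11.47 Ω
R_total = R_1 + R_2 + R_3 = 135 Ω

135 Ω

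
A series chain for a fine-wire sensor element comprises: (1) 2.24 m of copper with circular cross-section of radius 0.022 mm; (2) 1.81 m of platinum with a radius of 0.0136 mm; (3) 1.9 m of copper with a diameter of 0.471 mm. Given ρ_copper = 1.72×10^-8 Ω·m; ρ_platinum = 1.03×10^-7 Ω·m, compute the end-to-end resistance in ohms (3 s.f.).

Seg 1: A = πr² = π(2.2000e-05 m)² = 1.521e-09 m²
R_1 = (1.72×10^-8)(2.24)/(1.521e-09) = 25.34 Ω
Seg 2: A = πr² = π(1.3600e-05 m)² = 5.811e-10 m²
R_2 = (1.03×10^-7)(1.81)/(5.811e-10) = 320.8 Ω
Seg 3: A = π(d/2)² = π(2.3550e-04 m)² = 1.742e-07 m²
R_3 = (1.72×10^-8)(1.9)/(1.742e-07) = 0.1876 Ω
R_total = R_1 + R_2 + R_3 = 346 Ω

346 Ω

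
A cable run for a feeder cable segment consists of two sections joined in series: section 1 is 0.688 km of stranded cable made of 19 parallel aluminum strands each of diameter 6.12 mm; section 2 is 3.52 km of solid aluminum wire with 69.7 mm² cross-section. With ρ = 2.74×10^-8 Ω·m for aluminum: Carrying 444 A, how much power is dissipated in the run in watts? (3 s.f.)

Section 1: A_strand = π(3.0600e-03)² = 2.942e-05 m²; R₁ = ρL/(N·A_s) = (2.74×10^-8)(688)/(19×2.942e-05) = 0.03373 Ω
Section 2: A = 69.7 mm² = 6.970e-05 m²
R₂ = (2.74×10^-8)(3520)/(6.970e-05) = 1.384 Ω
R = R₁ + R₂ = 1.417 Ω
P = I²R = (444)² × 1.417 = 2.79×10^5 W

2.79×10^5 W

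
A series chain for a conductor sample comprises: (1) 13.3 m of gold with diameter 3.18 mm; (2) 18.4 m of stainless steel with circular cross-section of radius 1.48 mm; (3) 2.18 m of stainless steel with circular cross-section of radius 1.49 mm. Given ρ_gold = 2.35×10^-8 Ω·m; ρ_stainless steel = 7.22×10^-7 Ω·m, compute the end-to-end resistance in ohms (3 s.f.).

Seg 1: A = π(d/2)² = π(1.5900e-03 m)² = 7.942e-06 m²
R_1 = (2.35×10^-8)(13.3)/(7.942e-06) = 0.03935 Ω
Seg 2: A = πr² = π(1.4800e-03 m)² = 6.881e-06 m²
R_2 = (7.22×10^-7)(18.4)/(6.881e-06) = 1.931 Ω
Seg 3: A = πr² = π(1.4900e-03 m)² = 6.975e-06 m²
R_3 = (7.22×10^-7)(2.18)/(6.975e-06) = 0.2257 Ω
R_total = R_1 + R_2 + R_3 = 2.20 Ω

2.20 Ω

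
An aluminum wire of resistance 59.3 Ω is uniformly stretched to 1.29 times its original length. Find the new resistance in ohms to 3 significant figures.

98.7 Ω

Volume constant ⇒ A' = A/k with k = 1.29. R' = ρ(kL)/(A/k) = k²R.
R' = 1.664 × 59.3 = 98.7 Ω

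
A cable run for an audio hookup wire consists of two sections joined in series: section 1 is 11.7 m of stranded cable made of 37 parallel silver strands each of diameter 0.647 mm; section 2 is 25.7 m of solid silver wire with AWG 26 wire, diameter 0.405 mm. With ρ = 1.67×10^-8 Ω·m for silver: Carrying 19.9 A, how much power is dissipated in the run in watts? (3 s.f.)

Section 1: A_strand = π(3.2350e-04)² = 3.288e-07 m²; R₁ = ρL/(N·A_s) = (1.67×10^-8)(11.7)/(37×3.288e-07) = 0.01606 Ω
Section 2: A = π(0.405/2 mm)² = π(2.0250e-04 m)² = 1.288e-07 m²
R₂ = (1.67×10^-8)(25.7)/(1.288e-07) = 3.332 Ω
R = R₁ + R₂ = 3.348 Ω
P = I²R = (19.9)² × 3.348 = 1330 W

1330 W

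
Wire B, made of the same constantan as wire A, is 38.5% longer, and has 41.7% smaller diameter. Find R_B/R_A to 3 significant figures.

4.07

R ∝ L/d², so R_B/R_A = (1 + 38.5/100) × (1 − 41.7/100)⁻²
= 1.385 × 2.942 = 4.07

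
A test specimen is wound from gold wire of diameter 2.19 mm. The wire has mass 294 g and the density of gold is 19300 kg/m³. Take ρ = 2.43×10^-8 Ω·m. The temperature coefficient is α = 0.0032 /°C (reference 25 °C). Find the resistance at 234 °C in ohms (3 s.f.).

A = π(d/2)² = π(1.0950e-03 m)² = 3.7668e-06 m²
L = m/(density·A) = 0.294/(19300×3.7668e-06) = 4.044 m
R = ρL/A = (2.43×10^-8)(4.044)/(3.7668e-06) = 0.02609 Ω
R(234 °C) = 0.02609 × (1 + 0.0032×209) = 0.0435 Ω

0.0435 Ω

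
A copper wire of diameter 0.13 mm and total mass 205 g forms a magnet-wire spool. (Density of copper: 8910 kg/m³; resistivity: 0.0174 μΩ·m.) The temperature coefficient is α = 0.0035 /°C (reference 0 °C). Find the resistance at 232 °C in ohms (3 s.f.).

ρ = 0.0174 μΩ·m = 1.74×10^-8 Ω·m
A = π(d/2)² = π(6.5000e-05 m)² = 1.3273e-08 m²
L = m/(density·A) = 0.205/(8910×1.3273e-08) = 1733 m
R = ρL/A = (1.74×10^-8)(1733)/(1.3273e-08) = 2272 Ω
R(232 °C) = 2272 × (1 + 0.0035×232) = 4120 Ω

4120 Ω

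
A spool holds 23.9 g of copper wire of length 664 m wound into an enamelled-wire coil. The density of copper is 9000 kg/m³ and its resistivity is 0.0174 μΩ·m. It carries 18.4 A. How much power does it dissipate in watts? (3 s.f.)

ρ = 0.0174 μΩ·m = 1.74×10^-8 Ω·m
A = m/(density·L) = 0.0239/(9000×664) = 3.9993e-09 m²
R = ρL/A = (1.74×10^-8)(664)/(3.9993e-09) = 2889 Ω
P = I²R = (18.4)² × 2889 = 9.78×10^5 W

9.78×10^5 W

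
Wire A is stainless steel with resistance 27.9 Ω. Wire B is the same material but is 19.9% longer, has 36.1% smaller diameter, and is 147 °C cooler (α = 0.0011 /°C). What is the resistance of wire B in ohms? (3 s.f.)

68.7 Ω

R ∝ ρL/d² with ρ ∝ (1+αΔT), so R_B/R_A = (1 + 19.9/100) × (1 − 36.1/100)⁻² × (1 − 0.0011×147)
= 1.199 × 2.449 × 0.8383 = 2.462
R_B = 2.462 × 27.9 = 68.7 Ω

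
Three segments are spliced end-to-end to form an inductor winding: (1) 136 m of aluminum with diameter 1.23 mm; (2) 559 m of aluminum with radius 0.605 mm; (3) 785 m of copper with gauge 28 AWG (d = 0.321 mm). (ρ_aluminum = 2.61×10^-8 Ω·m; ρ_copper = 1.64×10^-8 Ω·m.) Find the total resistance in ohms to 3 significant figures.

175 Ω

Seg 1: A = π(d/2)² = π(6.1500e-04 m)² = 1.188e-06 m²
R_1 = (2.61×10^-8)(136)/(1.188e-06) = 2.987 Ω
Seg 2: A = πr² = π(6.0500e-04 m)² = 1.150e-06 m²
R_2 = (2.61×10^-8)(559)/(1.150e-06) = 12.69 Ω
Seg 3: A = π(0.321/2 mm)² = π(1.6050e-04 m)² = 8.093e-08 m²
R_3 = (1.64×10^-8)(785)/(8.093e-08) = 159.1 Ω
R_total = R_1 + R_2 + R_3 = 175 Ω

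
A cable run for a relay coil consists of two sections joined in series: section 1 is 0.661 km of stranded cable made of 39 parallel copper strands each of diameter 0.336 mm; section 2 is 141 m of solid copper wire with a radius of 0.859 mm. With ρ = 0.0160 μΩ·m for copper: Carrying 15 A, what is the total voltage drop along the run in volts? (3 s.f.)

ρ = 0.0160 μΩ·m = 1.60×10^-8 Ω·m
Section 1: A_strand = π(1.6800e-04)² = 8.867e-08 m²; R₁ = ρL/(N·A_s) = (1.60×10^-8)(661)/(39×8.867e-08) = 3.058 Ω
Section 2: A = πr² = π(8.5900e-04 m)² = 2.318e-06 m²
R₂ = (1.60×10^-8)(141)/(2.318e-06) = 0.9732 Ω
R = R₁ + R₂ = 4.032 Ω
V = IR = 15 × 4.032 = 60.5 V

60.5 V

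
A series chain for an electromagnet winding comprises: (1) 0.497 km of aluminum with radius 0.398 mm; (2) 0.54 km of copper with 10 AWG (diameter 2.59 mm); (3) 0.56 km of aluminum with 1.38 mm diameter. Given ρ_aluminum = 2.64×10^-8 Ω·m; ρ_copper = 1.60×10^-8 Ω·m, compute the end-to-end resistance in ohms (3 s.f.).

37.9 Ω

Seg 1: A = πr² = π(3.9800e-04 m)² = 4.976e-07 m²
R_1 = (2.64×10^-8)(497)/(4.976e-07) = 26.37 Ω
Seg 2: A = π(2.59/2 mm)² = π(1.2950e-03 m)² = 5.269e-06 m²
R_2 = (1.60×10^-8)(540)/(5.269e-06) = 1.64 Ω
Seg 3: A = π(d/2)² = π(6.9000e-04 m)² = 1.496e-06 m²
R_3 = (2.64×10^-8)(560)/(1.496e-06) = 9.884 Ω
R_total = R_1 + R_2 + R_3 = 37.9 Ω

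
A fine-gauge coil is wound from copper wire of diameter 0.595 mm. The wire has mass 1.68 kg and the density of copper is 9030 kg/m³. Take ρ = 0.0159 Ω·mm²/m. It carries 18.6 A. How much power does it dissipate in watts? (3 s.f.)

ρ = 0.0159 Ω·mm²/m = 1.59×10^-8 Ω·m
A = π(d/2)² = π(2.9750e-04 m)² = 2.7805e-07 m²
L = m/(density·A) = 1.68/(9030×2.7805e-07) = 669.1 m
R = ρL/A = (1.59×10^-8)(669.1)/(2.7805e-07) = 38.26 Ω
P = I²R = (18.6)² × 38.26 = 13200 W

13200 W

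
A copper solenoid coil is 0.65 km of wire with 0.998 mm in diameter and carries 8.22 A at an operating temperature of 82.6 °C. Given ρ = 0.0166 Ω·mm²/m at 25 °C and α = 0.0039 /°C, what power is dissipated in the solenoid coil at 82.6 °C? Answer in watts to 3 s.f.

ρ = 0.0166 Ω·mm²/m = 1.66×10^-8 Ω·m
A = π(d/2)² = π(4.9900e-04 m)² = 7.823e-07 m²
R₍25₎ = ρL/A = (1.66×10^-8)(650)/(7.823e-07) = 13.79 Ω
R₍82.6₎ = R₍25₎(1 + αΔT) = 13.79 × (1 + 0.0039×57.6) = 16.89 Ω
P = I²R = (8.22)² × 16.89 = 1140 W

1140 W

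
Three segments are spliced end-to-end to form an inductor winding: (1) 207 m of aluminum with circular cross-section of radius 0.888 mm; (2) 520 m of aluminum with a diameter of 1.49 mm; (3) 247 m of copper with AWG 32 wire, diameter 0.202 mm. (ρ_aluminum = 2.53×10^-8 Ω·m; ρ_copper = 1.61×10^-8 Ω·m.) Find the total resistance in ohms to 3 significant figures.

134 Ω

Seg 1: A = πr² = π(8.8800e-04 m)² = 2.477e-06 m²
R_1 = (2.53×10^-8)(207)/(2.477e-06) = 2.114 Ω
Seg 2: A = π(d/2)² = π(7.4500e-04 m)² = 1.744e-06 m²
R_2 = (2.53×10^-8)(520)/(1.744e-06) = 7.545 Ω
Seg 3: A = π(0.202/2 mm)² = π(1.0100e-04 m)² = 3.205e-08 m²
R_3 = (1.61×10^-8)(247)/(3.205e-08) = 124.1 Ω
R_total = R_1 + R_2 + R_3 = 134 Ω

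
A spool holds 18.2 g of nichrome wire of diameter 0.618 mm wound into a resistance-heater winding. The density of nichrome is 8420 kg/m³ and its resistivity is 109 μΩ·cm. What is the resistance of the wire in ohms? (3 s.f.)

ρ = 109 μΩ·cm = 1.09×10^-6 Ω·m
A = π(d/2)² = π(3.0900e-04 m)² = 2.9996e-07 m²
L = m/(density·A) = 0.0182/(8420×2.9996e-07) = 7.206 m
R = ρL/A = (1.09×10^-6)(7.206)/(2.9996e-07) = 26.2 Ω

26.2 Ω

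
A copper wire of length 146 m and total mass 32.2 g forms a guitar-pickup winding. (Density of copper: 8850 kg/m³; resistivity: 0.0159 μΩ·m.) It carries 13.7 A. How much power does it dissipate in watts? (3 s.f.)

17500 W

ρ = 0.0159 μΩ·m = 1.59×10^-8 Ω·m
A = m/(density·L) = 0.0322/(8850×146) = 2.4921e-08 m²
R = ρL/A = (1.59×10^-8)(146)/(2.4921e-08) = 93.15 Ω
P = I²R = (13.7)² × 93.15 = 17500 W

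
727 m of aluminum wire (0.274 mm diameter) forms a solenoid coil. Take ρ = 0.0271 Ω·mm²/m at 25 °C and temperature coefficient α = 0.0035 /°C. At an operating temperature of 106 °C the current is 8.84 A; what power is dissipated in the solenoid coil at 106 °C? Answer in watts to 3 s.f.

ρ = 0.0271 Ω·mm²/m = 2.71×10^-8 Ω·m
A = π(d/2)² = π(1.3700e-04 m)² = 5.896e-08 m²
R₍25₎ = ρL/A = (2.71×10^-8)(727)/(5.896e-08) = 334.1 Ω
R₍106₎ = R₍25₎(1 + αΔT) = 334.1 × (1 + 0.0035×81) = 428.9 Ω
P = I²R = (8.84)² × 428.9 = 33500 W

33500 W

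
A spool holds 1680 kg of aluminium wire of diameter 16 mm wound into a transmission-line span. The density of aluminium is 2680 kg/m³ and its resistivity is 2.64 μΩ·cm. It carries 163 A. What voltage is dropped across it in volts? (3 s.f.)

66.7 V

ρ = 2.64 μΩ·cm = 2.64×10^-8 Ω·m
A = π(d/2)² = π(8.0000e-03 m)² = 2.0106e-04 m²
L = m/(density·A) = 1680/(2680×2.0106e-04) = 3118 m
R = ρL/A = (2.64×10^-8)(3118)/(2.0106e-04) = 0.4094 Ω
V = IR = 163 × 0.4094 = 66.7 V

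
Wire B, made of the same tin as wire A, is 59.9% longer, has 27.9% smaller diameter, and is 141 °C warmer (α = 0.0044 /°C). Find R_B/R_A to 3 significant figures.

R ∝ ρL/d² with ρ ∝ (1+αΔT), so R_B/R_A = (1 + 59.9/100) × (1 − 27.9/100)⁻² × (1 + 0.0044×141)
= 1.599 × 1.924 × 1.62 = 4.98

4.98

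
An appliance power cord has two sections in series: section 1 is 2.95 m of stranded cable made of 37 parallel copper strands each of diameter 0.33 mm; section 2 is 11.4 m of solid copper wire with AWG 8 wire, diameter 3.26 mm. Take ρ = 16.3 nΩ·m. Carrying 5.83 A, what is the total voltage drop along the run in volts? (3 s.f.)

0.218 V

ρ = 16.3 nΩ·m = 1.63×10^-8 Ω·m
Section 1: A_strand = π(1.6500e-04)² = 8.553e-08 m²; R₁ = ρL/(N·A_s) = (1.63×10^-8)(2.95)/(37×8.553e-08) = 0.01519 Ω
Section 2: A = π(3.26/2 mm)² = π(1.6300e-03 m)² = 8.347e-06 m²
R₂ = (1.63×10^-8)(11.4)/(8.347e-06) = 0.02226 Ω
R = R₁ + R₂ = 0.03746 Ω
V = IR = 5.83 × 0.03746 = 0.218 V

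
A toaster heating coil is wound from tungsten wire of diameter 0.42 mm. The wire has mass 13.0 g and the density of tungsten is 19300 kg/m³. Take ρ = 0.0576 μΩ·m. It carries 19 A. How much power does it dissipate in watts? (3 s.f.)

730 W

ρ = 0.0576 μΩ·m = 5.76×10^-8 Ω·m
A = π(d/2)² = π(2.1000e-04 m)² = 1.3854e-07 m²
L = m/(density·A) = 0.013/(19300×1.3854e-07) = 4.862 m
R = ρL/A = (5.76×10^-8)(4.862)/(1.3854e-07) = 2.021 Ω
P = I²R = (19)² × 2.021 = 730 W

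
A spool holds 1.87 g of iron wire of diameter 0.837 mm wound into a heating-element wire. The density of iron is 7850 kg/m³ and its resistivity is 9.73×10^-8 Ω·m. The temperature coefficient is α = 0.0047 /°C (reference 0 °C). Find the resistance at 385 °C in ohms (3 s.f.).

A = π(d/2)² = π(4.1850e-04 m)² = 5.5023e-07 m²
L = m/(density·A) = 0.00187/(7850×5.5023e-07) = 0.4329 m
R = ρL/A = (9.73×10^-8)(0.4329)/(5.5023e-07) = 0.07656 Ω
R(385 °C) = 0.07656 × (1 + 0.0047×385) = 0.215 Ω

0.215 Ω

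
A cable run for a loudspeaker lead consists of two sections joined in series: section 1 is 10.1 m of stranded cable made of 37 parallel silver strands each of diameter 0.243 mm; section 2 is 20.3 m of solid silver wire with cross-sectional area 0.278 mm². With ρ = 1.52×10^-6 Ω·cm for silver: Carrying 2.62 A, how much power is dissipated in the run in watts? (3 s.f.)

8.23 W

ρ = 1.52×10^-6 Ω·cm = 1.52×10^-8 Ω·m
Section 1: A_strand = π(1.2150e-04)² = 4.638e-08 m²; R₁ = ρL/(N·A_s) = (1.52×10^-8)(10.1)/(37×4.638e-08) = 0.08947 Ω
Section 2: A = 0.278 mm² = 2.780e-07 m²
R₂ = (1.52×10^-8)(20.3)/(2.780e-07) = 1.11 Ω
R = R₁ + R₂ = 1.199 Ω
P = I²R = (2.62)² × 1.199 = 8.23 W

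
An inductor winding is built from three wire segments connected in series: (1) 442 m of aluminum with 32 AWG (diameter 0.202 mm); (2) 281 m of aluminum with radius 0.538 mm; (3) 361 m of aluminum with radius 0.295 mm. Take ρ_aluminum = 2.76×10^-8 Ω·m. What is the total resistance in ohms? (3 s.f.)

426 Ω

Seg 1: A = π(0.202/2 mm)² = π(1.0100e-04 m)² = 3.205e-08 m²
R_1 = (2.76×10^-8)(442)/(3.205e-08) = 380.7 Ω
Seg 2: A = πr² = π(5.3800e-04 m)² = 9.093e-07 m²
R_2 = (2.76×10^-8)(281)/(9.093e-07) = 8.529 Ω
Seg 3: A = πr² = π(2.9500e-04 m)² = 2.734e-07 m²
R_3 = (2.76×10^-8)(361)/(2.734e-07) = 36.44 Ω
R_total = R_1 + R_2 + R_3 = 426 Ω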